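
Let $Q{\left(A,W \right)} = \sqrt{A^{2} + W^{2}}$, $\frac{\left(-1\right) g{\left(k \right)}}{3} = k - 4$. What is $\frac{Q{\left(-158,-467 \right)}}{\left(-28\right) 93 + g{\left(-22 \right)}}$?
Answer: $- \frac{\sqrt{243053}}{2526} \approx -0.19517$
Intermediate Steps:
$g{\left(k \right)} = 12 - 3 k$ ($g{\left(k \right)} = - 3 \left(k - 4\right) = - 3 \left(-4 + k\right) = 12 - 3 k$)
$\frac{Q{\left(-158,-467 \right)}}{\left(-28\right) 93 + g{\left(-22 \right)}} = \frac{\sqrt{\left(-158\right)^{2} + \left(-467\right)^{2}}}{\left(-28\right) 93 + \left(12 - -66\right)} = \frac{\sqrt{24964 + 218089}}{-2604 + \left(12 + 66\right)} = \frac{\sqrt{243053}}{-2604 + 78} = \frac{\sqrt{243053}}{-2526} = \sqrt{243053} \left(- \frac{1}{2526}\right) = - \frac{\sqrt{243053}}{2526}$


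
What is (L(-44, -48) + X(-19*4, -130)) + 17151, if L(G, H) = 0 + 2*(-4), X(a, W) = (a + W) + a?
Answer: 16861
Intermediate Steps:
X(a, W) = W + 2*a (X(a, W) = (W + a) + a = W + 2*a)
L(G, H) = -8 (L(G, H) = 0 - 8 = -8)
(L(-44, -48) + X(-19*4, -130)) + 17151 = (-8 + (-130 + 2*(-19*4))) + 17151 = (-8 + (-130 + 2*(-76))) + 17151 = (-8 + (-130 - 152)) + 17151 = (-8 - 282) + 17151 = -290 + 17151 = 16861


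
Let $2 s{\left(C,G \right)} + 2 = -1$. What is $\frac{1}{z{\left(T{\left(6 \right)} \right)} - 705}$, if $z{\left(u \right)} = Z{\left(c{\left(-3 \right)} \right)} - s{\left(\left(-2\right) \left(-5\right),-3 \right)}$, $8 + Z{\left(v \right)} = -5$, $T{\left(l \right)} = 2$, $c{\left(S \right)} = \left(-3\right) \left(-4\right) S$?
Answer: $- \frac{2}{1433} \approx -0.0013957$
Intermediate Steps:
$c{\left(S \right)} = 12 S$
$s{\left(C,G \right)} = - \frac{3}{2}$ ($s{\left(C,G \right)} = -1 + \frac{1}{2} \left(-1\right) = -1 - \frac{1}{2} = - \frac{3}{2}$)
$Z{\left(v \right)} = -13$ ($Z{\left(v \right)} = -8 - 5 = -13$)
$z{\left(u \right)} = - \frac{23}{2}$ ($z{\left(u \right)} = -13 - - \frac{3}{2} = -13 + \frac{3}{2} = - \frac{23}{2}$)
$\frac{1}{z{\left(T{\left(6 \right)} \right)} - 705} = \frac{1}{- \frac{23}{2} - 705} = \frac{1}{- \frac{1433}{2}} = - \frac{2}{1433}$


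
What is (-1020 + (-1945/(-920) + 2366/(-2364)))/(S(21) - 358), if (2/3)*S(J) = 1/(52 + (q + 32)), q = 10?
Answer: 400576723/140741922 ≈ 2.8462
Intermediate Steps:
S(J) = 3/188 (S(J) = 3/(2*(52 + (10 + 32))) = 3/(2*(52 + 42)) = (3/2)/94 = (3/2)*(1/94) = 3/188)
(-1020 + (-1945/(-920) + 2366/(-2364)))/(S(21) - 358) = (-1020 + (-1945/(-920) + 2366/(-2364)))/(3/188 - 358) = (-1020 + (-1945*(-1/920) + 2366*(-1/2364)))/(-67301/188) = (-1020 + (389/184 - 1183/1182))*(-188/67301) = (-1020 + 121063/108744)*(-188/67301) = -110797817/108744*(-188/67301) = 400576723/140741922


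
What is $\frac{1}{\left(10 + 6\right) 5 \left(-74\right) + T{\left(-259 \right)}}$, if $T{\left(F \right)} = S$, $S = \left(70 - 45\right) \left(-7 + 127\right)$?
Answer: $- \frac{1}{2920} \approx -0.00034247$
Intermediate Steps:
$S = 3000$ ($S = 25 \cdot 120 = 3000$)
$T{\left(F \right)} = 3000$
$\frac{1}{\left(10 + 6\right) 5 \left(-74\right) + T{\left(-259 \right)}} = \frac{1}{\left(10 + 6\right) 5 \left(-74\right) + 3000} = \frac{1}{16 \cdot 5 \left(-74\right) + 3000} = \frac{1}{80 \left(-74\right) + 3000} = \frac{1}{-5920 + 3000} = \frac{1}{-2920} = - \frac{1}{2920}$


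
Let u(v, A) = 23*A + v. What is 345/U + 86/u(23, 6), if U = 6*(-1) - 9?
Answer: -3617/161 ≈ -22.466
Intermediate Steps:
u(v, A) = v + 23*A
U = -15 (U = -6 - 9 = -15)
345/U + 86/u(23, 6) = 345/(-15) + 86/(23 + 23*6) = 345*(-1/15) + 86/(23 + 138) = -23 + 86/161 = -3617/161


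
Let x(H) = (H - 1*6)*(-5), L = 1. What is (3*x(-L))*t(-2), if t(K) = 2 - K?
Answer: 420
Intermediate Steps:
x(H) = 30 - 5*H (x(H) = (H - 6)*(-5) = (-6 + H)*(-5) = 30 - 5*H)
(3*x(-L))*t(-2) = (3*(30 - (-5)))*(2 - 1*(-2)) = (3*(30 - 5*(-1)))*(2 + 2) = (3*(30 + 5))*4 = (3*35)*4 = 105*4 = 420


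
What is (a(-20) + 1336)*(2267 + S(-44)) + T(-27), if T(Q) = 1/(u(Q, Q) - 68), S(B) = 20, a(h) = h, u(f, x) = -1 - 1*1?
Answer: 210678439/70 ≈ 3.0097e+6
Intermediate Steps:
u(f, x) = -2 (u(f, x) = -1 - 1 = -2)
T(Q) = -1/70 (T(Q) = 1/(-2 - 68) = 1/(-70) = -1/70)
(a(-20) + 1336)*(2267 + S(-44)) + T(-27) = (-20 + 1336)*(2267 + 20) - 1/70 = 1316*2287 - 1/70 = 3009692 - 1/70 = 210678439/70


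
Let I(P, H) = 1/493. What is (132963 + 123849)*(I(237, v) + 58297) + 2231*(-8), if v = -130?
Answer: 7380876455600/493 ≈ 1.4971e+10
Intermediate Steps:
I(P, H) = 1/493
(132963 + 123849)*(I(237, v) + 58297) + 2231*(-8) = (132963 + 123849)*(1/493 + 58297) + 2231*(-8) = 256812*(28740422/493) - 17848 = 7380885254664/493 - 17848 = 7380876455600/493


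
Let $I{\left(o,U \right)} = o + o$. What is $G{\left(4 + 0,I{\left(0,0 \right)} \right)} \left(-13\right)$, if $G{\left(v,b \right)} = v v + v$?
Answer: $-260$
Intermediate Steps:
$I{\left(o,U \right)} = 2 o$
$G{\left(v,b \right)} = v + v^{2}$ ($G{\left(v,b \right)} = v^{2} + v = v + v^{2}$)
$G{\left(4 + 0,I{\left(0,0 \right)} \right)} \left(-13\right) = \left(4 + 0\right) \left(1 + \left(4 + 0\right)\right) \left(-13\right) = 4 \left(1 + 4\right) \left(-13\right) = 4 \cdot 5 \left(-13\right) = 20 \left(-13\right) = -260$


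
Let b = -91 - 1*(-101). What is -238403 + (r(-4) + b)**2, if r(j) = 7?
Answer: -238114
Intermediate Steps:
b = 10 (b = -91 + 101 = 10)
-238403 + (r(-4) + b)**2 = -238403 + (7 + 10)**2 = -238403 + 17**2 = -238403 + 289 = -238114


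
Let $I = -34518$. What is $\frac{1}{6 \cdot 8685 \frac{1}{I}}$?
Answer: $- \frac{5753}{8685} \approx -0.66241$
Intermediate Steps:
$\frac{1}{6 \cdot 8685 \frac{1}{I}} = \frac{1}{6 \cdot 8685 \frac{1}{-34518}} = \frac{1}{52110 \left(- \frac{1}{34518}\right)} = \frac{1}{- \frac{8685}{5753}} = - \frac{5753}{8685}$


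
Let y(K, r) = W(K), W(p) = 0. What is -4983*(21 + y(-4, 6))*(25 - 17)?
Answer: -837144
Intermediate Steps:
y(K, r) = 0
-4983*(21 + y(-4, 6))*(25 - 17) = -4983*(21 + 0)*(25 - 17) = -104643*8 = -4983*168 = -837144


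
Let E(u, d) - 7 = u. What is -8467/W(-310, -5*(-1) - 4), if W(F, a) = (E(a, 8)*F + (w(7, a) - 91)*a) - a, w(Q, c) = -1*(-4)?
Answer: 8467/2568 ≈ 3.2971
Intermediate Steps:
E(u, d) = 7 + u
w(Q, c) = 4
W(F, a) = -88*a + F*(7 + a) (W(F, a) = ((7 + a)*F + (4 - 91)*a) - a = (F*(7 + a) - 87*a) - a = (-87*a + F*(7 + a)) - a = -88*a + F*(7 + a))
-8467/W(-310, -5*(-1) - 4) = -8467/(-88*(-5*(-1) - 4) - 310*(7 + (-5*(-1) - 4))) = -8467/(-88*(5 - 4) - 310*(7 + (5 - 4))) = -8467/(-88*1 - 310*(7 + 1)) = -8467/(-88 - 310*8) = -8467/(-88 - 2480) = -8467/(-2568) = -8467*(-1/2568) = 8467/2568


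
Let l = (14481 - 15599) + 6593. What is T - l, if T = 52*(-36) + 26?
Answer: -7321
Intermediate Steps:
l = 5475 (l = -1118 + 6593 = 5475)
T = -1846 (T = -1872 + 26 = -1846)
T - l = -1846 - 1*5475 = -1846 - 5475 = -7321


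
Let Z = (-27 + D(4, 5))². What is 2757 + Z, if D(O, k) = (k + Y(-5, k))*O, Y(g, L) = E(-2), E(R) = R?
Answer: 2982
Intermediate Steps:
Y(g, L) = -2
D(O, k) = O*(-2 + k) (D(O, k) = (k - 2)*O = (-2 + k)*O = O*(-2 + k))
Z = 225 (Z = (-27 + 4*(-2 + 5))² = (-27 + 4*3)² = (-27 + 12)² = (-15)² = 225)
2757 + Z = 2757 + 225 = 2982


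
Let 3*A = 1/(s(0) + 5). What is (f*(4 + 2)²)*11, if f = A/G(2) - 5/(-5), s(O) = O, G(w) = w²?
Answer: 2013/5 ≈ 402.60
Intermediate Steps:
A = 1/15 (A = 1/(3*(0 + 5)) = (⅓)/5 = (⅓)*(⅕) = 1/15 ≈ 0.066667)
f = 61/60 (f = 1/(15*(2²)) - 5/(-5) = (1/15)/4 - 5*(-⅕) = (1/15)*(¼) + 1 = 1/60 + 1 = 61/60 ≈ 1.0167)
(f*(4 + 2)²)*11 = (61*(4 + 2)²/60)*11 = ((61/60)*6²)*11 = ((61/60)*36)*11 = (183/5)*11 = 2013/5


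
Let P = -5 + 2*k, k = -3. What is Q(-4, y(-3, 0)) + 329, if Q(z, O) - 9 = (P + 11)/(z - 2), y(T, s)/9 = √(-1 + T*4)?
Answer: 338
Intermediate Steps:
P = -11 (P = -5 + 2*(-3) = -5 - 6 = -11)
y(T, s) = 9*√(-1 + 4*T) (y(T, s) = 9*√(-1 + T*4) = 9*√(-1 + 4*T))
Q(z, O) = 9 (Q(z, O) = 9 + (-11 + 11)/(z - 2) = 9 + 0/(-2 + z) = 9 + 0 = 9)
Q(-4, y(-3, 0)) + 329 = 9 + 329 = 338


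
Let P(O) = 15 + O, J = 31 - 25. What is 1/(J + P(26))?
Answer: 1/47 ≈ 0.021277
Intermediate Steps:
J = 6
1/(J + P(26)) = 1/(6 + (15 + 26)) = 1/(6 + 41) = 1/47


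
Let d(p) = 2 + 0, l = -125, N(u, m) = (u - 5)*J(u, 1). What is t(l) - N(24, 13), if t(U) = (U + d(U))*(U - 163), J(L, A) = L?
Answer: 34968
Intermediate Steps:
N(u, m) = u*(-5 + u) (N(u, m) = (u - 5)*u = (-5 + u)*u = u*(-5 + u))
d(p) = 2
t(U) = (-163 + U)*(2 + U) (t(U) = (U + 2)*(U - 163) = (2 + U)*(-163 + U) = (-163 + U)*(2 + U))
t(l) - N(24, 13) = (-326 + (-125)² - 161*(-125)) - 24*(-5 + 24) = (-326 + 15625 + 20125) - 24*19 = 35424 - 1*456 = 35424 - 456 = 34968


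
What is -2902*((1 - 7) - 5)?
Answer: 31922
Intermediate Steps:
-2902*((1 - 7) - 5) = -2902*(-6 - 5) = -2902*(-11) = 31922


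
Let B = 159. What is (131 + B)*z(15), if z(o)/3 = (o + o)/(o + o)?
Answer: 870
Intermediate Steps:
z(o) = 3 (z(o) = 3*((o + o)/(o + o)) = 3*((2*o)/((2*o))) = 3*((2*o)*(1/(2*o))) = 3*1 = 3)
(131 + B)*z(15) = (131 + 159)*3 = 290*3 = 870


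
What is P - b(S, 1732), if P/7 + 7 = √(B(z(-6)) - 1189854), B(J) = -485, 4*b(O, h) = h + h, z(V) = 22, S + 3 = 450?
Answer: -915 + 7*I*√1190339 ≈ -915.0 + 7637.2*I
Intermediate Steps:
S = 447 (S = -3 + 450 = 447)
b(O, h) = h/2 (b(O, h) = (h + h)/4 = (2*h)/4 = h/2)
P = -49 + 7*I*√1190339 (P = -49 + 7*√(-485 - 1189854) = -49 + 7*√(-1190339) = -49 + 7*(I*√1190339) = -49 + 7*I*√1190339 ≈ -49.0 + 7637.2*I)
P - b(S, 1732) = (-49 + 7*I*√1190339) - 1732/2 = (-49 + 7*I*√1190339) - 1*866 = (-49 + 7*I*√1190339) - 866 = -915 + 7*I*√1190339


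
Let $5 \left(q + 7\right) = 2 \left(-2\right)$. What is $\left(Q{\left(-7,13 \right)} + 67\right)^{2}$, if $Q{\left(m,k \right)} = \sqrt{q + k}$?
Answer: $\frac{\left(335 + \sqrt{130}\right)^{2}}{25} \approx 4799.8$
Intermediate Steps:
$q = - \frac{39}{5}$ ($q = -7 + \frac{2 \left(-2\right)}{5} = -7 + \frac{1}{5} \left(-4\right) = -7 - \frac{4}{5} = - \frac{39}{5} \approx -7.8$)
$Q{\left(m,k \right)} = \sqrt{- \frac{39}{5} + k}$
$\left(Q{\left(-7,13 \right)} + 67\right)^{2} = \left(\frac{\sqrt{-195 + 25 \cdot 13}}{5} + 67\right)^{2} = \left(\frac{\sqrt{-195 + 325}}{5} + 67\right)^{2} = \left(\frac{\sqrt{130}}{5} + 67\right)^{2} = \left(67 + \frac{\sqrt{130}}{5}\right)^{2}$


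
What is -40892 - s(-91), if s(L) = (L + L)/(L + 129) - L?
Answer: -778586/19 ≈ -40978.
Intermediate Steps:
s(L) = -L + 2*L/(129 + L) (s(L) = (2*L)/(129 + L) - L = 2*L/(129 + L) - L = -L + 2*L/(129 + L))
-40892 - s(-91) = -40892 - (-1)*(-91)*(127 - 91)/(129 - 91) = -40892 - (-1)*(-91)*36/38 = -40892 - 1*1638/19 = -40892 - 1638/19 = -778586/19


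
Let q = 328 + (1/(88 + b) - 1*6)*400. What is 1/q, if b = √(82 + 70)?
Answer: -245241/507002252 + 25*√38/1014004504 ≈ -0.00048356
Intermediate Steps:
b = 2*√38 (b = √152 = 2*√38 ≈ 12.329)
q = -2072 + 400/(88 + 2*√38) (q = 328 + (1/(88 + 2*√38) - 1*6)*400 = 328 + (1/(88 + 2*√38) - 6)*400 = 328 + (-6 + 1/(88 + 2*√38))*400 = 328 + (-2400 + 400/(88 + 2*√38)) = -2072 + 400/(88 + 2*√38) ≈ -2068.0)
1/q = 1/(-1961928/949 - 100*√38/949)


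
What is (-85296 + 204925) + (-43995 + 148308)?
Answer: 223942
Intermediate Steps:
(-85296 + 204925) + (-43995 + 148308) = 119629 + 104313 = 223942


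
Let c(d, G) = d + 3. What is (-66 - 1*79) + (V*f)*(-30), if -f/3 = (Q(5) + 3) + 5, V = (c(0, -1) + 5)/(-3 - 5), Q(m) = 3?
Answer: -1135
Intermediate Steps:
c(d, G) = 3 + d
V = -1 (V = ((3 + 0) + 5)/(-3 - 5) = (3 + 5)/(-8) = 8*(-1/8) = -1)
f = -33 (f = -3*((3 + 3) + 5) = -3*(6 + 5) = -3*11 = -33)
(-66 - 1*79) + (V*f)*(-30) = (-66 - 1*79) - 1*(-33)*(-30) = (-66 - 79) + 33*(-30) = -145 - 990 = -1135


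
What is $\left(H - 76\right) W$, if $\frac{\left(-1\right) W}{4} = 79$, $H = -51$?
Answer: $40132$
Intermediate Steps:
$W = -316$ ($W = \left(-4\right) 79 = -316$)
$\left(H - 76\right) W = \left(-51 - 76\right) \left(-316\right) = \left(-127\right) \left(-316\right) = 40132$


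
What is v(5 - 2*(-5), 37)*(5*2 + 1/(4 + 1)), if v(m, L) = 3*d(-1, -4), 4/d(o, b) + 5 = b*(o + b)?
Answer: 204/25 ≈ 8.1600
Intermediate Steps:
d(o, b) = 4/(-5 + b*(b + o)) (d(o, b) = 4/(-5 + b*(o + b)) = 4/(-5 + b*(b + o)))
v(m, L) = 4/5 (v(m, L) = 3*(4/(-5 + (-4)**2 - 4*(-1))) = 3*(4/(-5 + 16 + 4)) = 3*(4/15) = 4/5)
v(5 - 2*(-5), 37)*(5*2 + 1/(4 + 1)) = 4*(5*2 + 1/(4 + 1))/5 = 4*(10 + 1/5)/5 = (4/5)*(51/5) = 204/25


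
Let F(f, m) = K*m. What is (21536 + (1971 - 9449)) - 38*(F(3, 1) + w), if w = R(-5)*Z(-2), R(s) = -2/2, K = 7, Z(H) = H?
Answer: 13716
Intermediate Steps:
R(s) = -1 (R(s) = -2*½ = -1)
w = 2 (w = -1*(-2) = 2)
F(f, m) = 7*m
(21536 + (1971 - 9449)) - 38*(F(3, 1) + w) = (21536 + (1971 - 9449)) - 38*(7*1 + 2) = (21536 - 7478) - 38*(7 + 2) = 14058 - 38*9 = 14058 - 342 = 13716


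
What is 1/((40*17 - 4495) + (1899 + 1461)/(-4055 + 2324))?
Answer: -577/2202375 ≈ -0.00026199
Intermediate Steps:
1/((40*17 - 4495) + (1899 + 1461)/(-4055 + 2324)) = 1/((680 - 4495) + 3360/(-1731)) = 1/(-3815 + 3360*(-1/1731)) = 1/(-3815 - 1120/577) = 1/(-2202375/577) = -577/2202375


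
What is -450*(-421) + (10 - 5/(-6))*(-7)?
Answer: 1136245/6 ≈ 1.8937e+5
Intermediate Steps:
-450*(-421) + (10 - 5/(-6))*(-7) = 189450 + (10 - 5*(-⅙))*(-7) = 189450 + (10 + ⅚)*(-7) = 189450 + (65/6)*(-7) = 189450 - 455/6 = 1136245/6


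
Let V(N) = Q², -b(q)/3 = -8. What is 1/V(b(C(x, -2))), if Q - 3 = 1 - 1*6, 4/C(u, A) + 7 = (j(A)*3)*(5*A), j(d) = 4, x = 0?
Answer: ¼ ≈ 0.25000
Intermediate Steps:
C(u, A) = 4/(-7 + 60*A) (C(u, A) = 4/(-7 + (4*3)*(5*A)) = 4/(-7 + 12*(5*A)) = 4/(-7 + 60*A))
b(q) = 24 (b(q) = -3*(-8) = 24)
Q = -2 (Q = 3 + (1 - 1*6) = 3 + (1 - 6) = 3 - 5 = -2)
V(N) = 4 (V(N) = (-2)² = 4)
1/V(b(C(x, -2))) = 1/4 = ¼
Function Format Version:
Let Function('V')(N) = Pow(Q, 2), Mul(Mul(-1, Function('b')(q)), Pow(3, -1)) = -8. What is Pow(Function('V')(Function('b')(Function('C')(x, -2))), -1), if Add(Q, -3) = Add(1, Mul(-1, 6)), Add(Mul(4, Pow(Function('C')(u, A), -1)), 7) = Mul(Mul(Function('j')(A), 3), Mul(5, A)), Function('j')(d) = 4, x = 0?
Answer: Rational(1, 4) ≈ 0.25000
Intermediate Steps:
Function('C')(u, A) = Mul(4, Pow(Add(-7, Mul(60, A)), -1)) (Function('C')(u, A) = Mul(4, Pow(Add(-7, Mul(Mul(4, 3), Mul(5, A))), -1)) = Mul(4, Pow(Add(-7, Mul(12, Mul(5, A))), -1)) = Mul(4, Pow(Add(-7, Mul(60, A)), -1)))
Function('b')(q) = 24 (Function('b')(q) = Mul(-3, -8) = 24)
Q = -2 (Q = Add(3, Add(1, Mul(-1, 6))) = Add(3, Add(1, -6)) = Add(3, -5) = -2)
Function('V')(N) = 4 (Function('V')(N) = Pow(-2, 2) = 4)
Pow(Function('V')(Function('b')(Function('C')(x, -2))), -1) = Pow(4, -1) = Rational(1, 4)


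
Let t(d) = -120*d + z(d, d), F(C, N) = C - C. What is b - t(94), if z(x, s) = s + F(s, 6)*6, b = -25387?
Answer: -14201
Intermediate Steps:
F(C, N) = 0
z(x, s) = s (z(x, s) = s + 0*6 = s + 0 = s)
t(d) = -119*d (t(d) = -120*d + d = -119*d)
b - t(94) = -25387 - (-119)*94 = -25387 - 1*(-11186) = -25387 + 11186 = -14201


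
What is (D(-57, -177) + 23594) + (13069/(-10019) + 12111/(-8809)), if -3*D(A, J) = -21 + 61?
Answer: 6242793544492/264772113 ≈ 23578.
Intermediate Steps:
D(A, J) = -40/3 (D(A, J) = -(-21 + 61)/3 = -⅓*40 = -40/3)
(D(-57, -177) + 23594) + (13069/(-10019) + 12111/(-8809)) = (-40/3 + 23594) + (13069/(-10019) + 12111/(-8809)) = 70742/3 + (13069*(-1/10019) + 12111*(-1/8809)) = 70742/3 + (-13069/10019 - 12111/8809) = 70742/3 - 236464930/88257371 = 6242793544492/264772113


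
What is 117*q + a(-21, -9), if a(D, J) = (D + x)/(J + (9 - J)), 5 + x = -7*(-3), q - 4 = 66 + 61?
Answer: 137938/9 ≈ 15326.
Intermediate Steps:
q = 131 (q = 4 + (66 + 61) = 4 + 127 = 131)
x = 16 (x = -5 - 7*(-3) = -5 + 21 = 16)
a(D, J) = 16/9 + D/9 (a(D, J) = (D + 16)/(J + (9 - J)) = (16 + D)/9 = (16 + D)*(⅑) = 16/9 + D/9)
117*q + a(-21, -9) = 117*131 + (16/9 + (⅑)*(-21)) = 15327 + (16/9 - 7/3) = 15327 - 5/9 = 137938/9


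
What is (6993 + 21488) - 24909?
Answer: 3572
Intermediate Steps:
(6993 + 21488) - 24909 = 28481 - 24909 = 3572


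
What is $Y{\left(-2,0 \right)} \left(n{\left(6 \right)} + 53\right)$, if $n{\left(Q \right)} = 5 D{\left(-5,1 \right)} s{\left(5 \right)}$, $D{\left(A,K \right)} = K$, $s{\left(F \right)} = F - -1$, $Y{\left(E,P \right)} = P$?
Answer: $0$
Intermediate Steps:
$s{\left(F \right)} = 1 + F$ ($s{\left(F \right)} = F + 1 = 1 + F$)
$n{\left(Q \right)} = 30$ ($n{\left(Q \right)} = 5 \cdot 1 \left(1 + 5\right) = 5 \cdot 6 = 30$)
$Y{\left(-2,0 \right)} \left(n{\left(6 \right)} + 53\right) = 0 \left(30 + 53\right) = 0 \cdot 83 = 0$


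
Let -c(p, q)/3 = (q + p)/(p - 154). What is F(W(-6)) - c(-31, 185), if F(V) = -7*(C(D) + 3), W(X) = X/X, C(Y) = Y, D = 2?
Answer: -6937/185 ≈ -37.497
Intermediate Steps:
c(p, q) = -3*(p + q)/(-154 + p) (c(p, q) = -3*(q + p)/(p - 154) = -3*(p + q)/(-154 + p))
W(X) = 1
F(V) = -35 (F(V) = -7*(2 + 3) = -7*5 = -35)
F(W(-6)) - c(-31, 185) = -35 - 3*(-1*(-31) - 1*185)/(-154 - 31) = -35 - 3*(31 - 185)/(-185) = -35 - 3*(-1)*(-154)/185 = -35 - 1*462/185 = -35 - 462/185 = -6937/185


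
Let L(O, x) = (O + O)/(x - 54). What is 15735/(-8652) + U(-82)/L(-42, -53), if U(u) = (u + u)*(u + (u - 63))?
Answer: 58610579/1236 ≈ 47420.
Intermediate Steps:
U(u) = 2*u*(-63 + 2*u) (U(u) = (2*u)*(u + (-63 + u)) = (2*u)*(-63 + 2*u) = 2*u*(-63 + 2*u))
L(O, x) = 2*O/(-54 + x) (L(O, x) = (2*O)/(-54 + x) = 2*O/(-54 + x))
15735/(-8652) + U(-82)/L(-42, -53) = 15735/(-8652) + (2*(-82)*(-63 + 2*(-82)))/((2*(-42)/(-54 - 53))) = 15735*(-1/8652) + (2*(-82)*(-63 - 164))/((2*(-42)/(-107))) = -5245/2884 + (2*(-82)*(-227))/((2*(-42)*(-1/107))) = -5245/2884 + 37228/(84/107) = -5245/2884 + 37228*(107/84) = -5245/2884 + 995849/21 = 58610579/1236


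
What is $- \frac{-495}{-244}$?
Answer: $- \frac{495}{244} \approx -2.0287$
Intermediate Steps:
$- \frac{-495}{-244} = - \frac{\left(-495\right) \left(-1\right)}{244} = \left(-1\right) \frac{495}{244} = - \frac{495}{244}$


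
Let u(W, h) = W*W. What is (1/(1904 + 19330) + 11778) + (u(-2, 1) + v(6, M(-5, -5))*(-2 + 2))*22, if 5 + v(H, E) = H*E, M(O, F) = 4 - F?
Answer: 251962645/21234 ≈ 11866.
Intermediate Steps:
u(W, h) = W**2
v(H, E) = -5 + E*H (v(H, E) = -5 + H*E = -5 + E*H)
(1/(1904 + 19330) + 11778) + (u(-2, 1) + v(6, M(-5, -5))*(-2 + 2))*22 = (1/(1904 + 19330) + 11778) + ((-2)**2 + (-5 + (4 - 1*(-5))*6)*(-2 + 2))*22 = (1/21234 + 11778) + (4 + (-5 + (4 + 5)*6)*0)*22 = (1/21234 + 11778) + (4 + (-5 + 9*6)*0)*22 = 250094053/21234 + (4 + (-5 + 54)*0)*22 = 250094053/21234 + (4 + 49*0)*22 = 250094053/21234 + (4 + 0)*22 = 250094053/21234 + 4*22 = 250094053/21234 + 88 = 251962645/21234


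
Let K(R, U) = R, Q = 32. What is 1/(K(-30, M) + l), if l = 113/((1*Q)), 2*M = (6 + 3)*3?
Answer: -32/847 ≈ -0.037780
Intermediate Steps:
M = 27/2 (M = ((6 + 3)*3)/2 = (9*3)/2 = (1/2)*27 = 27/2 ≈ 13.500)
l = 113/32 (l = 113/((1*32)) = 113/32 ≈ 3.5313)
1/(K(-30, M) + l) = 1/(-30 + 113/32) = 1/(-847/32) = -32/847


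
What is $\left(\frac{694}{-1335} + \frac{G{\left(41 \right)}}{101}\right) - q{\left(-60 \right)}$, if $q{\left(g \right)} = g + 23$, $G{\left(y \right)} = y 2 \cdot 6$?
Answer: $\frac{5575621}{134835} \approx 41.351$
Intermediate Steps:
$G{\left(y \right)} = 12 y$ ($G{\left(y \right)} = 2 y 6 = 12 y$)
$q{\left(g \right)} = 23 + g$
$\left(\frac{694}{-1335} + \frac{G{\left(41 \right)}}{101}\right) - q{\left(-60 \right)} = \left(\frac{694}{-1335} + \frac{12 \cdot 41}{101}\right) - \left(23 - 60\right) = \left(694 \left(- \frac{1}{1335}\right) + 492 \cdot \frac{1}{101}\right) - -37 = \left(- \frac{694}{1335} + \frac{492}{101}\right) + 37 = \frac{586726}{134835} + 37 = \frac{5575621}{134835}$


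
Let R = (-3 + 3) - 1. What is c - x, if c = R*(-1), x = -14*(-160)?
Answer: -2239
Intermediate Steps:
R = -1 (R = 0 - 1 = -1)
x = 2240
c = 1 (c = -1*(-1) = 1)
c - x = 1 - 1*2240 = 1 - 2240 = -2239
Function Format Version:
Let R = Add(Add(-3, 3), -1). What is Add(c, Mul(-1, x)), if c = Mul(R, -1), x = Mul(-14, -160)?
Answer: -2239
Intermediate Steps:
R = -1 (R = Add(0, -1) = -1)
x = 2240
c = 1 (c = Mul(-1, -1) = 1)
Add(c, Mul(-1, x)) = Add(1, Mul(-1, 2240)) = Add(1, -2240) = -2239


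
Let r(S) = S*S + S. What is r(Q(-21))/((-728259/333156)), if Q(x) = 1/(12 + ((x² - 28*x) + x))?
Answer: -28346023/63140055300 ≈ -0.00044894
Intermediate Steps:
Q(x) = 1/(12 + x² - 27*x) (Q(x) = 1/(12 + (x² - 27*x)) = 1/(12 + x² - 27*x))
r(S) = S + S² (r(S) = S² + S = S + S²)
r(Q(-21))/((-728259/333156)) = ((1 + 1/(12 + (-21)² - 27*(-21)))/(12 + (-21)² - 27*(-21)))/((-728259/333156)) = ((1 + 1/(12 + 441 + 567))/(12 + 441 + 567))/((-728259*1/333156)) = ((1 + 1/1020)/1020)/(-242753/111052) = ((1 + 1/1020)/1020)*(-111052/242753) = ((1/1020)*(1021/1020))*(-111052/242753) = (1021/1040400)*(-111052/242753) = -28346023/63140055300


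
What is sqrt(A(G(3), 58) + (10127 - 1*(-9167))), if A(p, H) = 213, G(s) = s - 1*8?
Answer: sqrt(19507) ≈ 139.67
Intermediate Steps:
G(s) = -8 + s (G(s) = s - 8 = -8 + s)
sqrt(A(G(3), 58) + (10127 - 1*(-9167))) = sqrt(213 + (10127 - 1*(-9167))) = sqrt(213 + (10127 + 9167)) = sqrt(213 + 19294) = sqrt(19507)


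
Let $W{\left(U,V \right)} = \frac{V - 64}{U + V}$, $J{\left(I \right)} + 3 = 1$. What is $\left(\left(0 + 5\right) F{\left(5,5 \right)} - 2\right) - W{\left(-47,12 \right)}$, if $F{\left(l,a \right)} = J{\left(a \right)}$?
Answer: $- \frac{472}{35} \approx -13.486$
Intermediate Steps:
$J{\left(I \right)} = -2$ ($J{\left(I \right)} = -3 + 1 = -2$)
$F{\left(l,a \right)} = -2$
$W{\left(U,V \right)} = \frac{-64 + V}{U + V}$
$\left(\left(0 + 5\right) F{\left(5,5 \right)} - 2\right) - W{\left(-47,12 \right)} = \left(\left(0 + 5\right) \left(-2\right) - 2\right) - \frac{-64 + 12}{-47 + 12} = \left(5 \left(-2\right) - 2\right) - \frac{1}{-35} \left(-52\right) = \left(-10 - 2\right) - \left(- \frac{1}{35}\right) \left(-52\right) = -12 - \frac{52}{35} = - \frac{472}{35}$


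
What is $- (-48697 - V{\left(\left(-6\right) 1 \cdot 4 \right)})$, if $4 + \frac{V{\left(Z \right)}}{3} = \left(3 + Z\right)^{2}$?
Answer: $50008$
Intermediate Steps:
$V{\left(Z \right)} = -12 + 3 \left(3 + Z\right)^{2}$
$- (-48697 - V{\left(\left(-6\right) 1 \cdot 4 \right)}) = - (-48697 - \left(-12 + 3 \left(3 + \left(-6\right) 1 \cdot 4\right)^{2}\right)) = - (-48697 - \left(-12 + 3 \left(3 - 24\right)^{2}\right)) = - (-48697 - \left(-12 + 3 \left(-21\right)^{2}\right)) = - (-48697 - \left(-12 + 3 \cdot 441\right)) = - (-48697 - \left(-12 + 1323\right)) = - (-48697 - 1311) = \left(-1\right) \left(-50008\right) = 50008$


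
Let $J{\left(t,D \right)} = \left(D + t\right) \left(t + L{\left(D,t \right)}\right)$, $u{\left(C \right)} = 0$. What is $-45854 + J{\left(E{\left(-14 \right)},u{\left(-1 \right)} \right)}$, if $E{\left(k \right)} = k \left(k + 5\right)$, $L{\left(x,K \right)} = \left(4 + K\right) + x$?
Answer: $-13598$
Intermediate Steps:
$L{\left(x,K \right)} = 4 + K + x$
$E{\left(k \right)} = k \left(5 + k\right)$
$J{\left(t,D \right)} = \left(D + t\right) \left(4 + D + 2 t\right)$ ($J{\left(t,D \right)} = \left(D + t\right) \left(t + \left(4 + t + D\right)\right) = \left(D + t\right) \left(t + \left(4 + D + t\right)\right) = \left(D + t\right) \left(4 + D + 2 t\right)$)
$-45854 + J{\left(E{\left(-14 \right)},u{\left(-1 \right)} \right)} = -45854 + \left(\left(- 14 \left(5 - 14\right)\right)^{2} + 0 \left(- 14 \left(5 - 14\right)\right) + 0 \left(4 + 0 - 14 \left(5 - 14\right)\right) + - 14 \left(5 - 14\right) \left(4 + 0 - 14 \left(5 - 14\right)\right)\right) = -45854 + \left(\left(\left(-14\right) \left(-9\right)\right)^{2} + 0 \left(\left(-14\right) \left(-9\right)\right) + 0 \left(4 + 0 - -126\right) + \left(-14\right) \left(-9\right) \left(4 + 0 - -126\right)\right) = -45854 + \left(126^{2} + 0 \cdot 126 + 0 \left(4 + 0 + 126\right) + 126 \left(4 + 0 + 126\right)\right) = -45854 + \left(15876 + 0 + 0 \cdot 130 + 126 \cdot 130\right) = -45854 + \left(15876 + 0 + 0 + 16380\right) = -45854 + 32256 = -13598$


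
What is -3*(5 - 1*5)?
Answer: 0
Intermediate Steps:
-3*(5 - 1*5) = -3*(5 - 5) = -3*0 = 0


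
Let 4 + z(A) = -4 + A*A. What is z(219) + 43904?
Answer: 91857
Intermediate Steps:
z(A) = -8 + A² (z(A) = -4 + (-4 + A*A) = -4 + (-4 + A²) = -8 + A²)
z(219) + 43904 = (-8 + 219²) + 43904 = (-8 + 47961) + 43904 = 47953 + 43904 = 91857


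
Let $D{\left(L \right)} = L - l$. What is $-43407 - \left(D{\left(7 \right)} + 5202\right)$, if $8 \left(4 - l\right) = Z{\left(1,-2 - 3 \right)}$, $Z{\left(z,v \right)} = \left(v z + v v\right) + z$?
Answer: $- \frac{388917}{8} \approx -48615.0$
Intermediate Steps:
$Z{\left(z,v \right)} = z + v^{2} + v z$ ($Z{\left(z,v \right)} = \left(v z + v^{2}\right) + z = \left(v^{2} + v z\right) + z = z + v^{2} + v z$)
$l = \frac{11}{8}$ ($l = 4 - \frac{1 + \left(-2 - 3\right)^{2} + \left(-2 - 3\right) 1}{8} = 4 - \frac{1 + \left(-5\right)^{2} - 5}{8} = 4 - \frac{1 + 25 - 5}{8} = 4 - \frac{21}{8} = \frac{11}{8} \approx 1.375$)
$D{\left(L \right)} = - \frac{11}{8} + L$ ($D{\left(L \right)} = L - \frac{11}{8} = - \frac{11}{8} + L$)
$-43407 - \left(D{\left(7 \right)} + 5202\right) = -43407 - \left(\left(- \frac{11}{8} + 7\right) + 5202\right) = -43407 - \left(\frac{45}{8} + 5202\right) = -43407 - \frac{41661}{8} = - \frac{388917}{8}$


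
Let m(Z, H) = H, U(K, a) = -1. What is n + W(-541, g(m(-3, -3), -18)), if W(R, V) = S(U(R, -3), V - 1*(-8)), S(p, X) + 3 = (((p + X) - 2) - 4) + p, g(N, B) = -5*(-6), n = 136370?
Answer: 136397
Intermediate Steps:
g(N, B) = 30
S(p, X) = -9 + X + 2*p (S(p, X) = -3 + ((((p + X) - 2) - 4) + p) = -3 + ((((X + p) - 2) - 4) + p) = -3 + (((-2 + X + p) - 4) + p) = -3 + ((-6 + X + p) + p) = -3 + (-6 + X + 2*p) = -9 + X + 2*p)
W(R, V) = -3 + V (W(R, V) = -9 + (V - 1*(-8)) + 2*(-1) = -9 + (V + 8) - 2 = -9 + (8 + V) - 2 = -3 + V)
n + W(-541, g(m(-3, -3), -18)) = 136370 + (-3 + 30) = 136370 + 27 = 136397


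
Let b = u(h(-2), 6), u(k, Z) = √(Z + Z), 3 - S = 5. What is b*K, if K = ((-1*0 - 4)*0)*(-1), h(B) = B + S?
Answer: 0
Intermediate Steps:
S = -2 (S = 3 - 1*5 = 3 - 5 = -2)
h(B) = -2 + B (h(B) = B - 2 = -2 + B)
u(k, Z) = √2*√Z (u(k, Z) = √(2*Z) = √2*√Z)
b = 2*√3 (b = √2*√6 = 2*√3 ≈ 3.4641)
K = 0 (K = ((0 - 4)*0)*(-1) = -4*0*(-1) = 0*(-1) = 0)
b*K = (2*√3)*0 = 0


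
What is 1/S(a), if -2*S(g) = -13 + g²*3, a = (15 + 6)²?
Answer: -1/291715 ≈ -3.4280e-6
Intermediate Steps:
a = 441 (a = 21² = 441)
S(g) = 13/2 - 3*g²/2 (S(g) = -(-13 + g²*3)/2 = -(-13 + 3*g²)/2 = 13/2 - 3*g²/2)
1/S(a) = 1/(13/2 - 3/2*441²) = 1/(13/2 - 3/2*194481) = 1/(13/2 - 583443/2) = 1/(-291715) = -1/291715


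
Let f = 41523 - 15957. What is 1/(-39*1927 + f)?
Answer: -1/49587 ≈ -2.0167e-5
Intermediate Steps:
f = 25566
1/(-39*1927 + f) = 1/(-39*1927 + 25566) = 1/(-75153 + 25566) = 1/(-49587) = -1/49587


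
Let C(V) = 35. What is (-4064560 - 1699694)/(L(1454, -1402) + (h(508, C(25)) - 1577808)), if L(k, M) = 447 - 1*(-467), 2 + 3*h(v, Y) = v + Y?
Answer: 17292762/4730141 ≈ 3.6559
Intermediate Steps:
h(v, Y) = -⅔ + Y/3 + v/3 (h(v, Y) = -⅔ + (v + Y)/3 = -⅔ + (Y + v)/3 = -⅔ + (Y/3 + v/3) = -⅔ + Y/3 + v/3)
L(k, M) = 914 (L(k, M) = 447 + 467 = 914)
(-4064560 - 1699694)/(L(1454, -1402) + (h(508, C(25)) - 1577808)) = (-4064560 - 1699694)/(914 + ((-⅔ + (⅓)*35 + (⅓)*508) - 1577808)) = -5764254/(914 + ((-⅔ + 35/3 + 508/3) - 1577808)) = -5764254/(914 + (541/3 - 1577808)) = -5764254/(914 - 4732883/3) = -5764254/(-4730141/3) = -5764254*(-3/4730141) = 17292762/4730141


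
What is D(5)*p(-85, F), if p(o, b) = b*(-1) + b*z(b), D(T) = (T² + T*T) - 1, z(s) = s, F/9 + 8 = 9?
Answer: 3528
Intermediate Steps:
F = 9 (F = -72 + 9*9 = -72 + 81 = 9)
D(T) = -1 + 2*T² (D(T) = (T² + T²) - 1 = 2*T² - 1 = -1 + 2*T²)
p(o, b) = b² - b (p(o, b) = b*(-1) + b*b = -b + b² = b² - b)
D(5)*p(-85, F) = (-1 + 2*5²)*(9*(-1 + 9)) = (-1 + 2*25)*(9*8) = (-1 + 50)*72 = 49*72 = 3528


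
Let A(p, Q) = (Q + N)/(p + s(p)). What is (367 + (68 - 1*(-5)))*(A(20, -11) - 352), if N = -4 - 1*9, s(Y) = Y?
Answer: -155144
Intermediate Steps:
N = -13 (N = -4 - 9 = -13)
A(p, Q) = (-13 + Q)/(2*p) (A(p, Q) = (Q - 13)/(p + p) = (-13 + Q)/((2*p)) = (-13 + Q)*(1/(2*p)) = (-13 + Q)/(2*p))
(367 + (68 - 1*(-5)))*(A(20, -11) - 352) = (367 + (68 - 1*(-5)))*((½)*(-13 - 11)/20 - 352) = (367 + (68 + 5))*((½)*(1/20)*(-24) - 352) = (367 + 73)*(-⅗ - 352) = 440*(-1763/5) = -155144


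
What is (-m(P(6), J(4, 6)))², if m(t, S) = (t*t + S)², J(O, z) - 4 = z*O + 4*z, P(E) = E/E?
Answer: 7890481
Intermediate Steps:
P(E) = 1
J(O, z) = 4 + 4*z + O*z (J(O, z) = 4 + (z*O + 4*z) = 4 + (O*z + 4*z) = 4 + (4*z + O*z) = 4 + 4*z + O*z)
m(t, S) = (S + t²)² (m(t, S) = (t² + S)² = (S + t²)²)
(-m(P(6), J(4, 6)))² = (-((4 + 4*6 + 4*6) + 1²)²)² = (-((4 + 24 + 24) + 1)²)² = (-(52 + 1)²)² = (-1*53²)² = (-1*2809)² = (-2809)² = 7890481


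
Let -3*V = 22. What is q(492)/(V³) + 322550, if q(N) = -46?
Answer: 1717256821/5324 ≈ 3.2255e+5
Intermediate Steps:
V = -22/3 (V = -⅓*22 = -22/3 ≈ -7.3333)
q(492)/(V³) + 322550 = -46/((-22/3)³) + 322550 = -46/(-10648/27) + 322550 = -46*(-27/10648) + 322550 = 621/5324 + 322550 = 1717256821/5324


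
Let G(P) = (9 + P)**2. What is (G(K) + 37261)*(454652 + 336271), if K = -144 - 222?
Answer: 130272927330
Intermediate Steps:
K = -366
(G(K) + 37261)*(454652 + 336271) = ((9 - 366)**2 + 37261)*(454652 + 336271) = ((-357)**2 + 37261)*790923 = (127449 + 37261)*790923 = 164710*790923 = 130272927330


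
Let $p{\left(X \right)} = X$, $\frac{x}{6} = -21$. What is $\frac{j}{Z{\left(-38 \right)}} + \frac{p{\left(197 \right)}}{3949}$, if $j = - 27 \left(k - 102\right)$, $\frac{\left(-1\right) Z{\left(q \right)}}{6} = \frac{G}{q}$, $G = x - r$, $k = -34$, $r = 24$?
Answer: $- \frac{15301399}{98725} \approx -154.99$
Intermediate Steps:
$x = -126$ ($x = 6 \left(-21\right) = -126$)
$G = -150$ ($G = -126 - 24 = -150$)
$Z{\left(q \right)} = \frac{900}{q}$ ($Z{\left(q \right)} = - 6 \left(- \frac{150}{q}\right) = \frac{900}{q}$)
$j = 3672$ ($j = - 27 \left(-34 - 102\right) = \left(-27\right) \left(-136\right) = 3672$)
$\frac{j}{Z{\left(-38 \right)}} + \frac{p{\left(197 \right)}}{3949} = \frac{3672}{900 \frac{1}{-38}} + \frac{197}{3949} = \frac{3672}{900 \left(- \frac{1}{38}\right)} + 197 \cdot \frac{1}{3949} = \frac{3672}{- \frac{450}{19}} + \frac{197}{3949} = 3672 \left(- \frac{19}{450}\right) + \frac{197}{3949} = - \frac{3876}{25} + \frac{197}{3949} = - \frac{15301399}{98725}$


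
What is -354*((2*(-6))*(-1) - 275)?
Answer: 93102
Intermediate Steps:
-354*((2*(-6))*(-1) - 275) = -354*(-12*(-1) - 275) = -354*(12 - 275) = -354*(-263) = 93102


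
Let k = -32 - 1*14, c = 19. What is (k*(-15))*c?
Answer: 13110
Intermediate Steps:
k = -46 (k = -32 - 14 = -46)
(k*(-15))*c = -46*(-15)*19 = 690*19 = 13110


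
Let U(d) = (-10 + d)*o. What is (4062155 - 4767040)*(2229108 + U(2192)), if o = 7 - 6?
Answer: -1572802851650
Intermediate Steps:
o = 1
U(d) = -10 + d (U(d) = (-10 + d)*1 = -10 + d)
(4062155 - 4767040)*(2229108 + U(2192)) = (4062155 - 4767040)*(2229108 + (-10 + 2192)) = -704885*(2229108 + 2182) = -704885*2231290 = -1572802851650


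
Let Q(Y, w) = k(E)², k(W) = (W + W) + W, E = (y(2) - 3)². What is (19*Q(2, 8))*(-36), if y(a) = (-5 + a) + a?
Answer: -1575936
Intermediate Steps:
y(a) = -5 + 2*a
E = 16 (E = ((-5 + 2*2) - 3)² = ((-5 + 4) - 3)² = (-1 - 3)² = (-4)² = 16)
k(W) = 3*W (k(W) = 2*W + W = 3*W)
Q(Y, w) = 2304 (Q(Y, w) = (3*16)² = 48² = 2304)
(19*Q(2, 8))*(-36) = (19*2304)*(-36) = 43776*(-36) = -1575936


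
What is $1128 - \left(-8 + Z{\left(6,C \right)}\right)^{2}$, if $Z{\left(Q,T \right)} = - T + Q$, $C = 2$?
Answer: $1112$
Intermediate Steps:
$Z{\left(Q,T \right)} = Q - T$
$1128 - \left(-8 + Z{\left(6,C \right)}\right)^{2} = 1128 - \left(-8 + \left(6 - 2\right)\right)^{2} = 1128 - \left(-8 + 4\right)^{2} = 1128 - \left(-4\right)^{2} = 1128 - 16 = 1112$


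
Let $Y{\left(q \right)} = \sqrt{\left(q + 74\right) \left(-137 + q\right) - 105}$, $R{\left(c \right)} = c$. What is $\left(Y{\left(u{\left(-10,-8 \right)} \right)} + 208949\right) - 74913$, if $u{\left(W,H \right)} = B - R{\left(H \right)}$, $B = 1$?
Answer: $134036 + i \sqrt{10729} \approx 1.3404 \cdot 10^{5} + 103.58 i$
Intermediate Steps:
$u{\left(W,H \right)} = 1 - H$
$Y{\left(q \right)} = \sqrt{-105 + \left(-137 + q\right) \left(74 + q\right)}$ ($Y{\left(q \right)} = \sqrt{\left(74 + q\right) \left(-137 + q\right) - 105} = \sqrt{\left(-137 + q\right) \left(74 + q\right) - 105} = \sqrt{-105 + \left(-137 + q\right) \left(74 + q\right)}$)
$\left(Y{\left(u{\left(-10,-8 \right)} \right)} + 208949\right) - 74913 = \left(\sqrt{-10243 + \left(1 - -8\right)^{2} - 63 \left(1 - -8\right)} + 208949\right) - 74913 = \left(\sqrt{-10243 + \left(1 + 8\right)^{2} - 63 \left(1 + 8\right)} + 208949\right) - 74913 = \left(\sqrt{-10243 + 9^{2} - 567} + 208949\right) - 74913 = \left(\sqrt{-10243 + 81 - 567} + 208949\right) - 74913 = \left(\sqrt{-10729} + 208949\right) - 74913 = \left(i \sqrt{10729} + 208949\right) - 74913 = \left(208949 + i \sqrt{10729}\right) - 74913 = 134036 + i \sqrt{10729}$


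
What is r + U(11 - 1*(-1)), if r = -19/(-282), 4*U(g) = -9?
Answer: -1231/564 ≈ -2.1826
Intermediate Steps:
U(g) = -9/4 (U(g) = (¼)*(-9) = -9/4)
r = 19/282 (r = -19*(-1/282) = 19/282 ≈ 0.067376)
r + U(11 - 1*(-1)) = 19/282 - 9/4 = -1231/564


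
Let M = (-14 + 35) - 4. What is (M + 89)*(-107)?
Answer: -11342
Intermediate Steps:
M = 17 (M = 21 - 4 = 17)
(M + 89)*(-107) = (17 + 89)*(-107) = 106*(-107) = -11342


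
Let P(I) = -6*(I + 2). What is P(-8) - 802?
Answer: -766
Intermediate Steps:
P(I) = -12 - 6*I (P(I) = -6*(2 + I) = -12 - 6*I)
P(-8) - 802 = (-12 - 6*(-8)) - 802 = (-12 + 48) - 802 = 36 - 802 = -766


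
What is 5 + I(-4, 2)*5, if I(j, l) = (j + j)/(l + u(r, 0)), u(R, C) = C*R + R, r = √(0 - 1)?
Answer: -11 + 8*I ≈ -11.0 + 8.0*I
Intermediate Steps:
r = I (r = √(-1) = I ≈ 1.0*I)
u(R, C) = R + C*R
I(j, l) = 2*j/(I + l) (I(j, l) = (j + j)/(l + I*(1 + 0)) = (2*j)/(l + I*1) = (2*j)/(l + I) = (2*j)/(I + l) = 2*j/(I + l))
5 + I(-4, 2)*5 = 5 + (2*(-4)/(I + 2))*5 = 5 + (2*(-4)/(2 + I))*5 = 5 + (2*(-4)*((2 - I)/5))*5 = 5 + (-16/5 + 8*I/5)*5 = 5 + (-16 + 8*I) = -11 + 8*I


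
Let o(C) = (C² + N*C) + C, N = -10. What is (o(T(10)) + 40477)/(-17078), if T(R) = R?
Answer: -40487/17078 ≈ -2.3707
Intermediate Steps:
o(C) = C² - 9*C (o(C) = (C² - 10*C) + C = C² - 9*C)
(o(T(10)) + 40477)/(-17078) = (10*(-9 + 10) + 40477)/(-17078) = (10*1 + 40477)*(-1/17078) = (10 + 40477)*(-1/17078) = 40487*(-1/17078) = -40487/17078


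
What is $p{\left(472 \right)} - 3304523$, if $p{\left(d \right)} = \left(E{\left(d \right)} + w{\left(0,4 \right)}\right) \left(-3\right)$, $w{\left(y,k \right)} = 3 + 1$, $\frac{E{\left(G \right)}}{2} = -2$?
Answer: $-3304523$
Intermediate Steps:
$E{\left(G \right)} = -4$ ($E{\left(G \right)} = 2 \left(-2\right) = -4$)
$w{\left(y,k \right)} = 4$
$p{\left(d \right)} = 0$ ($p{\left(d \right)} = \left(-4 + 4\right) \left(-3\right) = 0 \left(-3\right) = 0$)
$p{\left(472 \right)} - 3304523 = 0 - 3304523 = -3304523$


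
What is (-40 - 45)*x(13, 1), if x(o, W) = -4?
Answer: 340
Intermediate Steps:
(-40 - 45)*x(13, 1) = (-40 - 45)*(-4) = -85*(-4) = 340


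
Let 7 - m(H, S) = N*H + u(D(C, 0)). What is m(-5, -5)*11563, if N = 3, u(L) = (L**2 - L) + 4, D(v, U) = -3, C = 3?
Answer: 69378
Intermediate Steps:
u(L) = 4 + L**2 - L
m(H, S) = -9 - 3*H (m(H, S) = 7 - (3*H + (4 + (-3)**2 - 1*(-3))) = 7 - (3*H + (4 + 9 + 3)) = 7 - (3*H + 16) = 7 - (16 + 3*H) = 7 + (-16 - 3*H) = -9 - 3*H)
m(-5, -5)*11563 = (-9 - 3*(-5))*11563 = (-9 + 15)*11563 = 6*11563 = 69378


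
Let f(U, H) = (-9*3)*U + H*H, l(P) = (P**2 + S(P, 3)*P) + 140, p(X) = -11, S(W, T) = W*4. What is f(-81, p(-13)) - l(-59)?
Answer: -15237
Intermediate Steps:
S(W, T) = 4*W
l(P) = 140 + 5*P**2 (l(P) = (P**2 + (4*P)*P) + 140 = (P**2 + 4*P**2) + 140 = 5*P**2 + 140 = 140 + 5*P**2)
f(U, H) = H**2 - 27*U (f(U, H) = -27*U + H**2 = H**2 - 27*U)
f(-81, p(-13)) - l(-59) = ((-11)**2 - 27*(-81)) - (140 + 5*(-59)**2) = (121 + 2187) - (140 + 5*3481) = 2308 - (140 + 17405) = 2308 - 1*17545 = 2308 - 17545 = -15237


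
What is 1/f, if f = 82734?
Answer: 1/82734 ≈ 1.2087e-5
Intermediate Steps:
1/f = 1/82734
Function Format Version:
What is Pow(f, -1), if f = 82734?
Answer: Rational(1, 82734) ≈ 1.2087e-5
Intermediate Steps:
Pow(f, -1) = Pow(82734, -1) = Rational(1, 82734)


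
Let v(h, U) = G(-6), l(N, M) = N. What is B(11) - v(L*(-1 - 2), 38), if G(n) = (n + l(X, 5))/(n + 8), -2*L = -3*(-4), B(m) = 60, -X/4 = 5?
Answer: 73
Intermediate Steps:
X = -20 (X = -4*5 = -20)
L = -6 (L = -(-3)*(-4)/2 = -1/2*12 = -6)
G(n) = (-20 + n)/(8 + n) (G(n) = (n - 20)/(n + 8) = (-20 + n)/(8 + n))
v(h, U) = -13 (v(h, U) = (-20 - 6)/(8 - 6) = -26/2 = (1/2)*(-26) = -13)
B(11) - v(L*(-1 - 2), 38) = 60 - 1*(-13) = 60 + 13 = 73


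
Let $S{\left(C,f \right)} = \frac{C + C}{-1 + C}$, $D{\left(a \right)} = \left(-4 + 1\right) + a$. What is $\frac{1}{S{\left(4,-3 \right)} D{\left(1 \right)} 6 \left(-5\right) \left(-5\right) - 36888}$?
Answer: $- \frac{1}{37688} \approx -2.6534 \cdot 10^{-5}$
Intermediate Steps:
$D{\left(a \right)} = -3 + a$
$S{\left(C,f \right)} = \frac{2 C}{-1 + C}$
$\frac{1}{S{\left(4,-3 \right)} D{\left(1 \right)} 6 \left(-5\right) \left(-5\right) - 36888} = \frac{1}{2 \cdot 4 \frac{1}{-1 + 4} \left(-3 + 1\right) 6 \left(-5\right) \left(-5\right) - 36888} = \frac{1}{2 \cdot 4 \cdot \frac{1}{3} \left(-2\right) \left(\left(-30\right) \left(-5\right)\right) - 36888} = \frac{1}{2 \cdot 4 \cdot \frac{1}{3} \left(-2\right) 150 - 36888} = \frac{1}{\frac{8}{3} \left(-2\right) 150 - 36888} = \frac{1}{\left(- \frac{16}{3}\right) 150 - 36888} = \frac{1}{-800 - 36888} = \frac{1}{-37688} = - \frac{1}{37688}$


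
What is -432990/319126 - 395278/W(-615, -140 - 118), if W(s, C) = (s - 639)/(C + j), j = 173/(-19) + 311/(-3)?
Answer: -666486851027243/5702622057 ≈ -1.1687e+5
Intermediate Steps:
j = -6428/57 (j = 173*(-1/19) + 311*(-⅓) = -173/19 - 311/3 = -6428/57 ≈ -112.77)
W(s, C) = (-639 + s)/(-6428/57 + C) (W(s, C) = (s - 639)/(C - 6428/57) = (-639 + s)/(-6428/57 + C))
-432990/319126 - 395278/W(-615, -140 - 118) = -432990/319126 - 395278*(-6428 + 57*(-140 - 118))/(57*(-639 - 615)) = -432990*1/319126 - 395278/(57*(-1254)/(-6428 + 57*(-258))) = -216495/159563 - 395278/(57*(-1254)/(-6428 - 14706)) = -216495/159563 - 395278/(57*(-1254)/(-21134)) = -216495/159563 - 395278/(57*(-1/21134)*(-1254)) = -216495/159563 - 395278/35739/10567 = -216495/159563 - 395278*10567/35739 = -216495/159563 - 4176902626/35739 = -666486851027243/5702622057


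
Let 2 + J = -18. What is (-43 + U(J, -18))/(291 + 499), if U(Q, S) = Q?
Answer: -63/790 ≈ -0.079747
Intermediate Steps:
J = -20 (J = -2 - 18 = -20)
(-43 + U(J, -18))/(291 + 499) = (-43 - 20)/(291 + 499) = -63/790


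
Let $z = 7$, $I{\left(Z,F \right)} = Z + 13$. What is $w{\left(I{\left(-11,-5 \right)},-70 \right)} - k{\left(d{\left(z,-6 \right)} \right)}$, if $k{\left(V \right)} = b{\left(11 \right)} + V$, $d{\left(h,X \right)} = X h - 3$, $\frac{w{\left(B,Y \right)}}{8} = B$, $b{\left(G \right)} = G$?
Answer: $50$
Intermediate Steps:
$I{\left(Z,F \right)} = 13 + Z$
$w{\left(B,Y \right)} = 8 B$
$d{\left(h,X \right)} = -3 + X h$
$k{\left(V \right)} = 11 + V$
$w{\left(I{\left(-11,-5 \right)},-70 \right)} - k{\left(d{\left(z,-6 \right)} \right)} = 8 \left(13 - 11\right) - \left(11 - 45\right) = 8 \cdot 2 - \left(11 - 45\right) = 16 - \left(11 - 45\right) = 16 - -34 = 16 + 34 = 50$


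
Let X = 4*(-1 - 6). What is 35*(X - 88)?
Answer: -4060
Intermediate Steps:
X = -28 (X = 4*(-7) = -28)
35*(X - 88) = 35*(-28 - 88) = 35*(-116) = -4060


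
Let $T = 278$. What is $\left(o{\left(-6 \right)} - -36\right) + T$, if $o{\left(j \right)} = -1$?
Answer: $313$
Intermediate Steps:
$\left(o{\left(-6 \right)} - -36\right) + T = \left(-1 - -36\right) + 278 = \left(-1 + 36\right) + 278 = 35 + 278 = 313$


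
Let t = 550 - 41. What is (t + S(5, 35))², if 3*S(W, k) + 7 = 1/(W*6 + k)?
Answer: 9761637601/38025 ≈ 2.5672e+5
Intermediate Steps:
t = 509
S(W, k) = -7/3 + 1/(3*(k + 6*W)) (S(W, k) = -7/3 + 1/(3*(W*6 + k)) = -7/3 + 1/(3*(6*W + k)) = -7/3 + 1/(3*(k + 6*W)))
(t + S(5, 35))² = (509 + (1 - 42*5 - 7*35)/(3*(35 + 6*5)))² = (509 + (1 - 210 - 245)/(3*(35 + 30)))² = (509 + (⅓)*(-454)/65)² = (509 + (⅓)*(1/65)*(-454))² = (509 - 454/195)² = (98801/195)² = 9761637601/38025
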